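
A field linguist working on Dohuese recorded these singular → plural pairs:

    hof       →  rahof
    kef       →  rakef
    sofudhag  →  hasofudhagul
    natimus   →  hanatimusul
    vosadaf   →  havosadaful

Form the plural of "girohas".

hof and vosadaf both end in -f yet inflect differently (rahof, havosadaful), so the final letter is not what conditions the rule; the number of vowels is.
"girohas" has 3 vowels. The stems with 3 vowels (sofudhag → hasofudhagul, natimus → hanatimusul, vosadaf → havosadaful) add ha- … -ul around the stem.
The other pattern: stems with 1 vowel add the prefix ra-.
So girohas → hagirohasul.

hagirohasul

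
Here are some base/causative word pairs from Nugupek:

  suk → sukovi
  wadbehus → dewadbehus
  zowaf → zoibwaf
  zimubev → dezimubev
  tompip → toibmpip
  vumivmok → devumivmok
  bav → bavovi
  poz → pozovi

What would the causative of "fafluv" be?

suk and vumivmok both end in -k yet inflect differently (sukovi, devumivmok), so the final letter is not what conditions the rule; the number of vowels is.
"fafluv" has 2 vowels. The stems with 2 vowels (tompip → toibmpip, zowaf → zoibwaf) insert -ib- after the first vowel.
The other patterns: stems with 1 vowel add -ovi; stems with 3 vowels add the prefix de-.
So fafluv → faibfluv.

faibfluv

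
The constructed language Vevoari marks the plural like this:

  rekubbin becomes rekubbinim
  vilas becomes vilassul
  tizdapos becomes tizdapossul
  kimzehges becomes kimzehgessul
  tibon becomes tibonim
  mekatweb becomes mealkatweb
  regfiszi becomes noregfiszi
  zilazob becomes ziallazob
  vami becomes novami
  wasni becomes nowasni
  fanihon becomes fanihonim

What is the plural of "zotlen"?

rekubbin and wasni both have last vowel 'i' yet inflect differently (rekubbinim, nowasni), so the last vowel is not what conditions the rule; the final letter is.
"zotlen" ends in -n. The stems ending in -n (tibon → tibonim, fanihon → fanihonim, rekubbin → rekubbinim) add -im.
So zotlen → zotlenim.

zotlenim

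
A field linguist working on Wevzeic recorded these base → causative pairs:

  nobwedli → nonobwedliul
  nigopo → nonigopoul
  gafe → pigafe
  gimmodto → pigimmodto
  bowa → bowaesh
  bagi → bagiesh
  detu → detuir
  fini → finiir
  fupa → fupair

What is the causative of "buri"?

nigopo and gimmodto both end in -o yet inflect differently (nonigopoul, pigimmodto), so the final letter is not what conditions the rule; the first letter is.
"buri" begins with b-. The stems beginning with b- (bowa → bowaesh, bagi → bagiesh) add -esh.
So buri → buriesh.

buriesh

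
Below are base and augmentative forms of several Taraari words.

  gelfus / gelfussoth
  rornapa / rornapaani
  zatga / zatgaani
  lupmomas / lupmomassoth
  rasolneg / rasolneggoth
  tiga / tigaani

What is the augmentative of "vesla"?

veslaani

"vesla" ends in -a. The stems ending in -a (rornapa → rornapaani, zatga → zatgaani, tiga → tigaani) add -ani.
So vesla → veslaani.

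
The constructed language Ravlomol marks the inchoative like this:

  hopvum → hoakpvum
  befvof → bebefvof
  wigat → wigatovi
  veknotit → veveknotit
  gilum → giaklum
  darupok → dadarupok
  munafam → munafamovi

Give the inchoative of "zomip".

hopvum and munafam both end in -m yet inflect differently (hoakpvum, munafamovi), so the final letter is not what conditions the rule; the last vowel is.
"zomip" has last vowel 'i'. The one such stem in the data (veknotit → veveknotit) repeats the first consonant+vowel as a prefix (as do darupok, befvof), so the same rule applies.
The other patterns: stems whose last vowel is 'u' insert -ak- after the first vowel; stems whose last vowel is 'a' add -ovi.
So zomip → zozomip.

zozomip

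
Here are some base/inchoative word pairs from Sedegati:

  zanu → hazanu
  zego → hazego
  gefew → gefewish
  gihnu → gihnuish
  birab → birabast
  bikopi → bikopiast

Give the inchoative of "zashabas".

"zashabas" begins with z-. The stems beginning with z- (zanu → hazanu, zego → hazego) add the prefix ha-.
So zashabas → hazashabas.

hazashabas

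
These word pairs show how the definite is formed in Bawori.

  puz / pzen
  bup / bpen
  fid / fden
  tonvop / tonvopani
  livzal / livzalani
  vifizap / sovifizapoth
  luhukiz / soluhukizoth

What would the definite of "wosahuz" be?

sowosahuzoth

bup and tonvop both end in -p yet inflect differently (bpen, tonvopani), so the final letter is not what conditions the rule; the number of vowels is.
"wosahuz" has 3 vowels. The stems with 3 vowels (vifizap → sovifizapoth, luhukiz → soluhukizoth) add so- … -oth around the stem.
The other patterns: stems with 1 vowel delete the last vowel and add -en; stems with 2 vowels add -ani.
So wosahuz → sowosahuzoth.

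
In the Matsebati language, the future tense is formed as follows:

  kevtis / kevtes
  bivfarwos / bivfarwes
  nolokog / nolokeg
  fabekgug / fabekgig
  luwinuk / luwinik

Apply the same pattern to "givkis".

givkes

nolokog and fabekgug both end in -g yet inflect differently (nolokeg, fabekgig), so the final letter is not what conditions the rule; the last vowel is.
"givkis" has last vowel 'i'. The one such stem in the data (kevtis → kevtes) changes the last vowel to 'e' (as do bivfarwos, nolokog), so the same rule applies.
The other pattern: stems whose last vowel is 'u' change the last vowel to 'i'.
So givkis → givkes.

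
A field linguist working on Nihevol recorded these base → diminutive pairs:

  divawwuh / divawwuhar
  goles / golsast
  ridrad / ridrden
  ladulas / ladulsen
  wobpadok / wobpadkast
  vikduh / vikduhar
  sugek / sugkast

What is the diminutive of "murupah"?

muruphen

ladulas and goles both end in -s yet inflect differently (ladulsen, golsast), so the final letter is not what conditions the rule; the last vowel is.
"murupah" has last vowel 'a'. The stems whose last vowel is 'a' (ridrad → ridrden, ladulas → ladulsen) delete the last vowel and add -en.
So murupah → muruphen.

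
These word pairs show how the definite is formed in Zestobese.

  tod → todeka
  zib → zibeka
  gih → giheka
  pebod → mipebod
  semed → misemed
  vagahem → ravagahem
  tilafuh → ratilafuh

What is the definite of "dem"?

demeka

"dem" has 1 vowel. The stems with 1 vowel (tod → todeka, zib → zibeka, gih → giheka) add -eka.
So dem → demeka.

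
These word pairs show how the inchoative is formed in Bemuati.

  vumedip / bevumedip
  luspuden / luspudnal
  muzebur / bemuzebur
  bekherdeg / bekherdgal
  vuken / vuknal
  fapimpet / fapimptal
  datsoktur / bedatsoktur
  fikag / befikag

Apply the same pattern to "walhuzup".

"walhuzup" has last vowel 'u'. The stems whose last vowel is 'u' (datsoktur → bedatsoktur, muzebur → bemuzebur) add the prefix be-.
The other pattern: stems whose last vowel is 'e' delete the last vowel and add -al.
So walhuzup → bewalhuzup.

bewalhuzup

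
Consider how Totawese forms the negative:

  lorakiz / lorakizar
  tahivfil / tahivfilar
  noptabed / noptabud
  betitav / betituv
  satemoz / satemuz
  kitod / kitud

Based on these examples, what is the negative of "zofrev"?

lorakiz and satemoz both end in -z yet inflect differently (lorakizar, satemuz), so the final letter is not what conditions the rule; the last vowel is.
"zofrev" has last vowel 'e'. The one such stem in the data (noptabed → noptabud) changes the last vowel to 'u' (as do betitav, satemoz), so the same rule applies.
The other pattern: stems whose last vowel is 'i' add -ar.
So zofrev → zofruv.

zofruv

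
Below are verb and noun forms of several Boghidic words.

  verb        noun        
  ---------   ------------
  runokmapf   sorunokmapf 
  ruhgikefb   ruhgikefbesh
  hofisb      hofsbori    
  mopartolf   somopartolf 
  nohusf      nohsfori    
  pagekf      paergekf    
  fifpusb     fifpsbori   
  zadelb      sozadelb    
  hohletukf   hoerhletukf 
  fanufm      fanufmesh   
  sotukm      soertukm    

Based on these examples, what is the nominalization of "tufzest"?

tufzstori

"tufzest" has second-to-last letter 's'. The stems whose second-to-last letter is 's' (nohusf → nohsfori, hofisb → hofsbori, fifpusb → fifpsbori) delete the last vowel and add -ori.
The other patterns: stems whose second-to-last letter is 'f' add -esh; stems whose second-to-last letter is 'k' insert -er- after the first vowel; stems whose second-to-last letter is 'l' or 'p' add the prefix so-.
So tufzest → tufzstori.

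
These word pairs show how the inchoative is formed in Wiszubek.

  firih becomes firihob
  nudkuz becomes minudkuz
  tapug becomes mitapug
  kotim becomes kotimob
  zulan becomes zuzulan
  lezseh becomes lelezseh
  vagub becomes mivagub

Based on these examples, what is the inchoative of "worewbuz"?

miworewbuz

firih and lezseh both end in -h yet inflect differently (firihob, lelezseh), so the final letter is not what conditions the rule; the last vowel is.
"worewbuz" has last vowel 'u'. The stems whose last vowel is 'u' (nudkuz → minudkuz, vagub → mivagub, tapug → mitapug) add the prefix mi-.
So worewbuz → miworewbuz.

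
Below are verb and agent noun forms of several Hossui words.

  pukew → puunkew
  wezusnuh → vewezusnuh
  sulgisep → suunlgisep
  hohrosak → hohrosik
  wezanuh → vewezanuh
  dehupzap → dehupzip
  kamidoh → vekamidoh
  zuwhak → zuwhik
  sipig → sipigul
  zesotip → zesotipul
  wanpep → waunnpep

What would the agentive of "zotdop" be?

"zotdop" has last vowel 'o'. The one such stem in the data (kamidoh → vekamidoh) adds the prefix ve-, so the same rule applies.
The other patterns: stems whose last vowel is 'e' insert -un- after the first vowel; stems whose last vowel is 'a' change the last vowel to 'i'; stems whose last vowel is 'i' add -ul.
So zotdop → vezotdop.

vezotdop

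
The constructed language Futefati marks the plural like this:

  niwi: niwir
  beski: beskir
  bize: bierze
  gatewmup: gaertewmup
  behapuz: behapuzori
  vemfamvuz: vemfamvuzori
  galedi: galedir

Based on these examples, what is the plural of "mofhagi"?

behapuz and gatewmup both have last vowel 'u' yet inflect differently (behapuzori, gaertewmup), so the last vowel is not what conditions the rule; the final letter is.
"mofhagi" ends in -i. The stems ending in -i (beski → beskir, niwi → niwir, galedi → galedir) drop the final letter and add -ir.
The other patterns: stems ending in -z add -ori; stems ending in -e or -p insert -er- after the first vowel.
So mofhagi → mofhagir.

mofhagir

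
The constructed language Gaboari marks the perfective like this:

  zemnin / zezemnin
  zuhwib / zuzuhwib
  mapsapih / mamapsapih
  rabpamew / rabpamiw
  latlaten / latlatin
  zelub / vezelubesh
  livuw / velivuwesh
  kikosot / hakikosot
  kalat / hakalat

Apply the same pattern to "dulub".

zemnin and latlaten both end in -n yet inflect differently (zezemnin, latlatin), so the final letter is not what conditions the rule; the last vowel is.
"dulub" has last vowel 'u'. The stems whose last vowel is 'u' (zelub → vezelubesh, livuw → velivuwesh) add ve- … -esh around the stem.
So dulub → vedulubesh.

vedulubesh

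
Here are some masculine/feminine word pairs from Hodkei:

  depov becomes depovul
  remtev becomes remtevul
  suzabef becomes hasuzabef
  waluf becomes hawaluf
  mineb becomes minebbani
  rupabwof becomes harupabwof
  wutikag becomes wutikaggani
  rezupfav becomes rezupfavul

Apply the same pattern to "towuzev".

towuzevul

mineb and suzabef both have last vowel 'e' yet inflect differently (minebbani, hasuzabef), so the last vowel is not what conditions the rule; the final letter is.
"towuzev" ends in -v. The stems ending in -v (rezupfav → rezupfavul, remtev → remtevul, depov → depovul) add -ul.
So towuzev → towuzevul.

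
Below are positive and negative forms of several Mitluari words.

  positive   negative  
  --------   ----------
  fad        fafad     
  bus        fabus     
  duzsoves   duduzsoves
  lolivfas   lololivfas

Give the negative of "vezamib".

vevezamib

bus and lolivfas both end in -s yet inflect differently (fabus, lololivfas), so the final letter is not what conditions the rule; the number of vowels is.
"vezamib" has 3 vowels. The stems with 3 vowels (lolivfas → lololivfas, duzsoves → duduzsoves) repeat the first consonant+vowel as a prefix.
So vezamib → vevezamib.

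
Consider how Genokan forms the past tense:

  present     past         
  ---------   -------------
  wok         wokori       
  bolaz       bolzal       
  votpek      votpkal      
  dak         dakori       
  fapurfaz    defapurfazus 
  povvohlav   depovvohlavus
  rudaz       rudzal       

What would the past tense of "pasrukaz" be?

dak and votpek both end in -k yet inflect differently (dakori, votpkal), so the final letter is not what conditions the rule; the number of vowels is.
"pasrukaz" has 3 vowels. The stems with 3 vowels (povvohlav → depovvohlavus, fapurfaz → defapurfazus) add de- … -us around the stem.
So pasrukaz → depasrukazus.

depasrukazus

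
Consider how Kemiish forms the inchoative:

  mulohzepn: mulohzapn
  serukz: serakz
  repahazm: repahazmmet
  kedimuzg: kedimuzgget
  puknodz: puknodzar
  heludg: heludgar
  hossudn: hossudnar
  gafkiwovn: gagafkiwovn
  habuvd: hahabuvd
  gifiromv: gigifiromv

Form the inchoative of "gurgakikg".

serukz and puknodz both end in -z yet inflect differently (serakz, puknodzar), so the final letter is not what conditions the rule; the second-to-last letter is.
"gurgakikg" has second-to-last letter 'k'. The one such stem in the data (serukz → serakz) changes the last vowel to 'a' (as does mulohzepn), so the same rule applies.
So gurgakikg → gurgakakg.

gurgakakg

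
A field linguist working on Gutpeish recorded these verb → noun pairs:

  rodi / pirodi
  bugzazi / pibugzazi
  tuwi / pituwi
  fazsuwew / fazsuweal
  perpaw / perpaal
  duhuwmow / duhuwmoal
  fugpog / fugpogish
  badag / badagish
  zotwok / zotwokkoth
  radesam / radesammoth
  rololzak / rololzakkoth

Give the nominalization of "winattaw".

winattaal

duhuwmow and fugpog both have last vowel 'o' yet inflect differently (duhuwmoal, fugpogish), so the last vowel is not what conditions the rule; the final letter is.
"winattaw" ends in -w. The stems ending in -w (fazsuwew → fazsuweal, perpaw → perpaal, duhuwmow → duhuwmoal) drop the final letter and add -al.
So winattaw → winattaal.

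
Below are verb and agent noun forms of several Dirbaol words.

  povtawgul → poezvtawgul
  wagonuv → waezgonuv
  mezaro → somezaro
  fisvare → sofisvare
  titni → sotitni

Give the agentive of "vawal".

vaezwal

fisvare and wagonuv both have 3 vowels yet inflect differently (sofisvare, waezgonuv), so the number of vowels is not what conditions the rule; whether the stem ends in a vowel or a consonant is.
"vawal" ends in a consonant. The stems ending in a consonant (wagonuv → waezgonuv, povtawgul → poezvtawgul) insert -ez- after the first vowel.
So vawal → vaezwal.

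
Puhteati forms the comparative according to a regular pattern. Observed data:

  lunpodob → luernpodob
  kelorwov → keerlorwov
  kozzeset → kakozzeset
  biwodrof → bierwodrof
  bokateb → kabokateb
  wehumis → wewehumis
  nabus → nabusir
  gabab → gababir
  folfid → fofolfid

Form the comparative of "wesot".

bokateb and gabab both end in -b yet inflect differently (kabokateb, gababir), so the final letter is not what conditions the rule; the last vowel is.
"wesot" has last vowel 'o'. The stems whose last vowel is 'o' (biwodrof → bierwodrof, kelorwov → keerlorwov, lunpodob → luernpodob) insert -er- after the first vowel.
So wesot → weersot.

weersot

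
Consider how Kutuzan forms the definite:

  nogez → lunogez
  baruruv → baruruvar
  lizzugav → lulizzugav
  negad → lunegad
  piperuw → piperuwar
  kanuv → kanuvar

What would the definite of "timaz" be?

lutimaz

kanuv and lizzugav both end in -v yet inflect differently (kanuvar, lulizzugav), so the final letter is not what conditions the rule; the last vowel is.
"timaz" has last vowel 'a'. The stems whose last vowel is 'a' (lizzugav → lulizzugav, negad → lunegad) add the prefix lu-.
The other pattern: stems whose last vowel is 'u' add -ar.
So timaz → lutimaz.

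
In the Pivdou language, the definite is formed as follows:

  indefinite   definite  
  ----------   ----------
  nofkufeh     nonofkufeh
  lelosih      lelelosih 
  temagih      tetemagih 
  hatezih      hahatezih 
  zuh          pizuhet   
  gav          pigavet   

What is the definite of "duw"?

piduwet

nofkufeh and zuh both end in -h yet inflect differently (nonofkufeh, pizuhet), so the final letter is not what conditions the rule; the number of vowels is.
"duw" has 1 vowel. The stems with 1 vowel (zuh → pizuhet, gav → pigavet) add pi- … -et around the stem.
The other pattern: stems with 3 vowels repeat the first consonant+vowel as a prefix.
So duw → piduwet.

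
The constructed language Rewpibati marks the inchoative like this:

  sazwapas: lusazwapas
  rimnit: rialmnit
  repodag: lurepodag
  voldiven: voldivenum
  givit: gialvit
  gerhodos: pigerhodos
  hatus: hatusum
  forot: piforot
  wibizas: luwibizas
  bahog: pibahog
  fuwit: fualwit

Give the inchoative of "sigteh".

"sigteh" has last vowel 'e'. The one such stem in the data (voldiven → voldivenum) adds -um, so the same rule applies.
So sigteh → sigtehum.

sigtehum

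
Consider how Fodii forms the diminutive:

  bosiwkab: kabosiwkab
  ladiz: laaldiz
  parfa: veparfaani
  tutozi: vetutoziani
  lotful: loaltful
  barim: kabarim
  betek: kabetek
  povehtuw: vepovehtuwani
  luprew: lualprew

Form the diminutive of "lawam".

"lawam" begins with l-. The stems beginning with l- (lotful → loaltful, luprew → lualprew, ladiz → laaldiz) insert -al- after the first vowel.
The other patterns: stems beginning with b- add the prefix ka-; stems beginning with p- or t- add ve- … -ani around the stem.
So lawam → laalwam.

laalwam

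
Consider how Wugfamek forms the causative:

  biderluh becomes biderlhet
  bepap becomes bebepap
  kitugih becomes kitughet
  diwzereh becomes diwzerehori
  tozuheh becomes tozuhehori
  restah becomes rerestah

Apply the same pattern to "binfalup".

"binfalup" has last vowel 'u'. The one such stem in the data (biderluh → biderlhet) deletes the last vowel and adds -et (as does kitugih), so the same rule applies.
The other patterns: stems whose last vowel is 'a' repeat the first consonant+vowel as a prefix; stems whose last vowel is 'e' add -ori.
So binfalup → binfalpet.

binfalpet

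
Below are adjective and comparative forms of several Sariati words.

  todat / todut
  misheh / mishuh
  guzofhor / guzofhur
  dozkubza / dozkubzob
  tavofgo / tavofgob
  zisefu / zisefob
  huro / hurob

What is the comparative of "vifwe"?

"vifwe" ends in a vowel. The stems ending in a vowel (dozkubza → dozkubzob, tavofgo → tavofgob, zisefu → zisefob) drop the final letter and add -ob.
So vifwe → vifwob.

vifwob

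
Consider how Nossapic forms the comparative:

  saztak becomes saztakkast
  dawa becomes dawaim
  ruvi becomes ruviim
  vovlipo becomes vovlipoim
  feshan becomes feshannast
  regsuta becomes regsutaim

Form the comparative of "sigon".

sigonnast

dawa and feshan both have last vowel 'a' yet inflect differently (dawaim, feshannast), so the last vowel is not what conditions the rule; whether the stem ends in a vowel or a consonant is.
"sigon" ends in a consonant. The stems ending in a consonant (feshan → feshannast, saztak → saztakkast) double the final consonant and add -ast.
The other pattern: stems ending in a vowel add -im.
So sigon → sigonnast.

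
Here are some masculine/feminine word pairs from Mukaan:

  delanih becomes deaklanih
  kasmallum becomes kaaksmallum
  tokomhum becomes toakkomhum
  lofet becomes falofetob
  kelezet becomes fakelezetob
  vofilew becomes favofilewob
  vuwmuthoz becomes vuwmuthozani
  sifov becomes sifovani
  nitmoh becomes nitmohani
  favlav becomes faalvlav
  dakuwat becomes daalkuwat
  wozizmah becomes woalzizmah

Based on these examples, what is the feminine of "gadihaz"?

gaaldihaz

"gadihaz" has last vowel 'a'. The stems whose last vowel is 'a' (favlav → faalvlav, dakuwat → daalkuwat, wozizmah → woalzizmah) insert -al- after the first vowel.
The other patterns: stems whose last vowel is 'i' or 'u' insert -ak- after the first vowel; stems whose last vowel is 'e' add fa- … -ob around the stem; stems whose last vowel is 'o' add -ani.
So gadihaz → gaaldihaz.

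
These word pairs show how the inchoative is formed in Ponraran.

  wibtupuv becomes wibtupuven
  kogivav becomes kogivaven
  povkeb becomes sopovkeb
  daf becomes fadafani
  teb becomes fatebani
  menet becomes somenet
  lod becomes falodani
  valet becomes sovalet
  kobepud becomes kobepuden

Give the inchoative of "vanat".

sovanat

teb and povkeb both end in -b yet inflect differently (fatebani, sopovkeb), so the final letter is not what conditions the rule; the number of vowels is.
"vanat" has 2 vowels. The stems with 2 vowels (menet → somenet, povkeb → sopovkeb, valet → sovalet) add the prefix so-.
The other patterns: stems with 1 vowel add fa- … -ani around the stem; stems with 3 vowels add -en.
So vanat → sovanat.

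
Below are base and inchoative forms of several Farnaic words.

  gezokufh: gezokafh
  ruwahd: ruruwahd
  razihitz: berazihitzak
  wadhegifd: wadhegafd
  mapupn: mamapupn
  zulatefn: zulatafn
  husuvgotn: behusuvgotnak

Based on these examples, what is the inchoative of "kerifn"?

kerafn

zulatefn and husuvgotn both end in -n yet inflect differently (zulatafn, behusuvgotnak), so the final letter is not what conditions the rule; the second-to-last letter is.
"kerifn" has second-to-last letter 'f'. The stems whose second-to-last letter is 'f' (gezokufh → gezokafh, wadhegifd → wadhegafd, zulatefn → zulatafn) change the last vowel to 'a'.
The other patterns: stems whose second-to-last letter is 't' add be- … -ak around the stem; stems whose second-to-last letter is 'h' or 'p' repeat the first consonant+vowel as a prefix.
So kerifn → kerafn.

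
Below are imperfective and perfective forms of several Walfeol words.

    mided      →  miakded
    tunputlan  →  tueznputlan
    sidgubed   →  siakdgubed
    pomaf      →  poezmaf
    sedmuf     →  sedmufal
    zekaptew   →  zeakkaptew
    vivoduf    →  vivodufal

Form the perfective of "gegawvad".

geezgawvad

pomaf and vivoduf both end in -f yet inflect differently (poezmaf, vivodufal), so the final letter is not what conditions the rule; the last vowel is.
"gegawvad" has last vowel 'a'. The stems whose last vowel is 'a' (tunputlan → tueznputlan, pomaf → poezmaf) insert -ez- after the first vowel.
So gegawvad → geezgawvad.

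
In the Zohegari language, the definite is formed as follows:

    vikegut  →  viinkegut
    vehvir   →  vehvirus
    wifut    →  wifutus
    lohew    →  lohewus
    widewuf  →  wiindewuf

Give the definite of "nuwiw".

nuwiwus

"nuwiw" has 2 vowels. The stems with 2 vowels (lohew → lohewus, vehvir → vehvirus, wifut → wifutus) add -us.
So nuwiw → nuwiwus.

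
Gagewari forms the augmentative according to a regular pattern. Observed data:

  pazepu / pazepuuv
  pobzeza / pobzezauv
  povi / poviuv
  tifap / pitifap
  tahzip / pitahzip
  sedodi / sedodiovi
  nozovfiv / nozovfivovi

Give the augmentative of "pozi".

povi and sedodi both end in -i yet inflect differently (poviuv, sedodiovi), so the final letter is not what conditions the rule; the first letter is.
"pozi" begins with p-. The stems beginning with p- (pazepu → pazepuuv, pobzeza → pobzezauv, povi → poviuv) add -uv.
The other patterns: stems beginning with t- add the prefix pi-; stems beginning with n- or s- add -ovi.
So pozi → poziuv.

poziuv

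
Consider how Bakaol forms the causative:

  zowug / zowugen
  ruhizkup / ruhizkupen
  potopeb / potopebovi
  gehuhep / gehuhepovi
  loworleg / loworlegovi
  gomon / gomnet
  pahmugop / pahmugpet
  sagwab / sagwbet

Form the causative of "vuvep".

vuvepovi

ruhizkup and gehuhep both end in -p yet inflect differently (ruhizkupen, gehuhepovi), so the final letter is not what conditions the rule; the last vowel is.
"vuvep" has last vowel 'e'. The stems whose last vowel is 'e' (potopeb → potopebovi, gehuhep → gehuhepovi, loworleg → loworlegovi) add -ovi.
The other patterns: stems whose last vowel is 'u' add -en; stems whose last vowel is 'a' or 'o' delete the last vowel and add -et.
So vuvep → vuvepovi.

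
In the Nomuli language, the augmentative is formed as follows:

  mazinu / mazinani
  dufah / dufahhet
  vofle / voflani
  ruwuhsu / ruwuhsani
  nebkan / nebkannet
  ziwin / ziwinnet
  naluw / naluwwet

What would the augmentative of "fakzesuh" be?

fakzesuhhet

"fakzesuh" ends in a consonant. The stems ending in a consonant (dufah → dufahhet, nebkan → nebkannet, ziwin → ziwinnet) double the final consonant and add -et.
The other pattern: stems ending in a vowel drop the final letter and add -ani.
So fakzesuh → fakzesuhhet.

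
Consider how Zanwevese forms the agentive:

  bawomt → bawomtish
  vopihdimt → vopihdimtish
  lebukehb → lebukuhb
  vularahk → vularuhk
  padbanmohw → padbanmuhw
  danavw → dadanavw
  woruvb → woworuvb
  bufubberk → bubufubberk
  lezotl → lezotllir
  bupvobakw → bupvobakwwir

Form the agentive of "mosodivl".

momosodivl

"mosodivl" has second-to-last letter 'v'. The stems whose second-to-last letter is 'v' (danavw → dadanavw, woruvb → woworuvb) repeat the first consonant+vowel as a prefix.
So mosodivl → momosodivl.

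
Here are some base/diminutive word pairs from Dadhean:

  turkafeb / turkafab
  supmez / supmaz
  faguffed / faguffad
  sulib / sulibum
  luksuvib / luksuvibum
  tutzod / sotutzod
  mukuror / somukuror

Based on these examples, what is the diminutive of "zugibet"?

zugibat

turkafeb and sulib both end in -b yet inflect differently (turkafab, sulibum), so the final letter is not what conditions the rule; the last vowel is.
"zugibet" has last vowel 'e'. The stems whose last vowel is 'e' (turkafeb → turkafab, supmez → supmaz, faguffed → faguffad) change the last vowel to 'a'.
The other patterns: stems whose last vowel is 'i' add -um; stems whose last vowel is 'o' add the prefix so-.
So zugibet → zugibat.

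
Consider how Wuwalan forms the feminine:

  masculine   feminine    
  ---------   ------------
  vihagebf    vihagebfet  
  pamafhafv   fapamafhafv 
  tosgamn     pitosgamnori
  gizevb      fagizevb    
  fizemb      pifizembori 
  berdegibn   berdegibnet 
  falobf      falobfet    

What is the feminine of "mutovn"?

"mutovn" has second-to-last letter 'v'. The one such stem in the data (gizevb → fagizevb) adds the prefix fa-, so the same rule applies.
The other patterns: stems whose second-to-last letter is 'm' add pi- … -ori around the stem; stems whose second-to-last letter is 'b' add -et.
So mutovn → famutovn.

famutovn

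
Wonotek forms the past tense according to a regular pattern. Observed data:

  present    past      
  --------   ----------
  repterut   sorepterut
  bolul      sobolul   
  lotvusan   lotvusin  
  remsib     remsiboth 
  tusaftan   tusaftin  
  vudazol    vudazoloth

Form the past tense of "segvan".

bolul and vudazol both end in -l yet inflect differently (sobolul, vudazoloth), so the final letter is not what conditions the rule; the last vowel is.
"segvan" has last vowel 'a'. The stems whose last vowel is 'a' (lotvusan → lotvusin, tusaftan → tusaftin) change the last vowel to 'i'.
The other patterns: stems whose last vowel is 'u' add the prefix so-; stems whose last vowel is 'i' or 'o' add -oth.
So segvan → segvin.

segvin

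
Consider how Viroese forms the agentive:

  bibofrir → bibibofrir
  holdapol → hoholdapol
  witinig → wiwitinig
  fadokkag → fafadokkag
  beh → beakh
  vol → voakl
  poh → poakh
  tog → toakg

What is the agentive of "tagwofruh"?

tatagwofruh

holdapol and vol both end in -l yet inflect differently (hoholdapol, voakl), so the final letter is not what conditions the rule; the number of vowels is.
"tagwofruh" has 3 vowels. The stems with 3 vowels (bibofrir → bibibofrir, holdapol → hoholdapol, witinig → wiwitinig) repeat the first consonant+vowel as a prefix.
So tagwofruh → tatagwofruh.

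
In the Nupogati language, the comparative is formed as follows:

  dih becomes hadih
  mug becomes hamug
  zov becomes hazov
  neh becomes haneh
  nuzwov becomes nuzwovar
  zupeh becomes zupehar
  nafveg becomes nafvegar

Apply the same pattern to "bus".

"bus" has 1 vowel. The stems with 1 vowel (dih → hadih, mug → hamug, zov → hazov) add the prefix ha-.
So bus → habus.

habus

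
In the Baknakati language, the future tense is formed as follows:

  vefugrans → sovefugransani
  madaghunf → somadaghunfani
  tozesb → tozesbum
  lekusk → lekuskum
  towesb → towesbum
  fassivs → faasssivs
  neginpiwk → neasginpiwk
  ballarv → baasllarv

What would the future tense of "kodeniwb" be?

vefugrans and fassivs both end in -s yet inflect differently (sovefugransani, faasssivs), so the final letter is not what conditions the rule; the second-to-last letter is.
"kodeniwb" has second-to-last letter 'w'. The one such stem in the data (neginpiwk → neasginpiwk) inserts -as- after the first vowel (as do fassivs, ballarv), so the same rule applies.
The other patterns: stems whose second-to-last letter is 'n' add so- … -ani around the stem; stems whose second-to-last letter is 's' add -um.
So kodeniwb → koasdeniwb.

koasdeniwb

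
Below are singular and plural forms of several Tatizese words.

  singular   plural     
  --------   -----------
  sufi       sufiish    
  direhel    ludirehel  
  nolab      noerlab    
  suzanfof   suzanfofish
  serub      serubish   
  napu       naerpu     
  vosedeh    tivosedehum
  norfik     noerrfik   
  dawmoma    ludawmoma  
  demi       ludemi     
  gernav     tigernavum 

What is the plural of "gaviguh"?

serub and nolab both end in -b yet inflect differently (serubish, noerlab), so the final letter is not what conditions the rule; the first letter is.
"gaviguh" begins with g-. The one such stem in the data (gernav → tigernavum) adds ti- … -um around the stem, so the same rule applies.
So gaviguh → tigaviguhum.

tigaviguhum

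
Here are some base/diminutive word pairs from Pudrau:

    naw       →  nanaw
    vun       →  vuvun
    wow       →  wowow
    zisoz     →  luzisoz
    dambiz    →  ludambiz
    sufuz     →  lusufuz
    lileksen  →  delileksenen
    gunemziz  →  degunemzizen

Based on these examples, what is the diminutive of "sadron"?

vun and lileksen both end in -n yet inflect differently (vuvun, delileksenen), so the final letter is not what conditions the rule; the number of vowels is.
"sadron" has 2 vowels. The stems with 2 vowels (zisoz → luzisoz, dambiz → ludambiz, sufuz → lusufuz) add the prefix lu-.
So sadron → lusadron.

lusadron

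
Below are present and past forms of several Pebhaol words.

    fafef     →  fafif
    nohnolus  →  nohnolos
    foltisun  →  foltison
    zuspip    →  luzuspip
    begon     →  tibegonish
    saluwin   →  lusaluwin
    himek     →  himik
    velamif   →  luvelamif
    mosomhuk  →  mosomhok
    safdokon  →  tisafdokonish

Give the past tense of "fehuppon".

saluwin and foltisun both end in -n yet inflect differently (lusaluwin, foltison), so the final letter is not what conditions the rule; the last vowel is.
"fehuppon" has last vowel 'o'. The stems whose last vowel is 'o' (safdokon → tisafdokonish, begon → tibegonish) add ti- … -ish around the stem.
The other patterns: stems whose last vowel is 'i' add the prefix lu-; stems whose last vowel is 'u' change the last vowel to 'o'; stems whose last vowel is 'e' change the last vowel to 'i'.
So fehuppon → tifehupponish.

tifehupponish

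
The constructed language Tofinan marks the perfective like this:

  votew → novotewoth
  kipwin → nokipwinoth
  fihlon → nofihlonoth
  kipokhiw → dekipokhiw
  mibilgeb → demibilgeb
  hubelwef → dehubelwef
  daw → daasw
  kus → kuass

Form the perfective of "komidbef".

dekomidbef

daw and votew both end in -w yet inflect differently (daasw, novotewoth), so the final letter is not what conditions the rule; the number of vowels is.
"komidbef" has 3 vowels. The stems with 3 vowels (hubelwef → dehubelwef, kipokhiw → dekipokhiw, mibilgeb → demibilgeb) add the prefix de-.
The other patterns: stems with 1 vowel insert -as- after the first vowel; stems with 2 vowels add no- … -oth around the stem.
So komidbef → dekomidbef.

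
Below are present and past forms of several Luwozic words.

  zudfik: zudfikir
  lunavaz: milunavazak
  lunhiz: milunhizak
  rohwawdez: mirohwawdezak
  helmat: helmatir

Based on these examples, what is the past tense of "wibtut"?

wibtutir

lunhiz and zudfik both have last vowel 'i' yet inflect differently (milunhizak, zudfikir), so the last vowel is not what conditions the rule; the final letter is.
"wibtut" ends in -t. The one such stem in the data (helmat → helmatir) adds -ir, so the same rule applies.
The other pattern: stems ending in -z add mi- … -ak around the stem.
So wibtut → wibtutir.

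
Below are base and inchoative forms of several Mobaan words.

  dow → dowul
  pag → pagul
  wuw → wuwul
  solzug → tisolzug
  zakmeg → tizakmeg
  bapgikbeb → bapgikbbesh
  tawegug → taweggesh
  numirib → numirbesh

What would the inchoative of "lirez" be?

"lirez" has 2 vowels. The stems with 2 vowels (solzug → tisolzug, zakmeg → tizakmeg) add the prefix ti-.
The other patterns: stems with 1 vowel add -ul; stems with 3 vowels delete the last vowel and add -esh.
So lirez → tilirez.

tilirez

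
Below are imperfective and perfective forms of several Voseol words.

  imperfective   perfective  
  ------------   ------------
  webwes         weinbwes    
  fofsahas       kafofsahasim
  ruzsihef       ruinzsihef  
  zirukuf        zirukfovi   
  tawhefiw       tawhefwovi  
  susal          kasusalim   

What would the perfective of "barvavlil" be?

barvavllovi

fofsahas and webwes both end in -s yet inflect differently (kafofsahasim, weinbwes), so the final letter is not what conditions the rule; the last vowel is.
"barvavlil" has last vowel 'i'. The one such stem in the data (tawhefiw → tawhefwovi) deletes the last vowel and adds -ovi (as does zirukuf), so the same rule applies.
The other patterns: stems whose last vowel is 'a' add ka- … -im around the stem; stems whose last vowel is 'e' insert -in- after the first vowel.
So barvavlil → barvavllovi.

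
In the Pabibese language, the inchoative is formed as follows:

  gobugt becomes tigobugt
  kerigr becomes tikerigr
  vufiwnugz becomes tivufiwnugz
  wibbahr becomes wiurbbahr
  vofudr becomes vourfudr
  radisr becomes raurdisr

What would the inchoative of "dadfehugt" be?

tidadfehugt

"dadfehugt" has second-to-last letter 'g'. The stems whose second-to-last letter is 'g' (gobugt → tigobugt, kerigr → tikerigr, vufiwnugz → tivufiwnugz) add the prefix ti-.
So dadfehugt → tidadfehugt.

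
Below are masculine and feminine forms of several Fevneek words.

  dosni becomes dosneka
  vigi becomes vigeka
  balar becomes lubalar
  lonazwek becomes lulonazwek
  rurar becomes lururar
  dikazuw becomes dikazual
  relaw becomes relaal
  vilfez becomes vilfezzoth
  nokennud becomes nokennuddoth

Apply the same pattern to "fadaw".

fadaal

"fadaw" ends in -w. The stems ending in -w (dikazuw → dikazual, relaw → relaal) drop the final letter and add -al.
So fadaw → fadaal.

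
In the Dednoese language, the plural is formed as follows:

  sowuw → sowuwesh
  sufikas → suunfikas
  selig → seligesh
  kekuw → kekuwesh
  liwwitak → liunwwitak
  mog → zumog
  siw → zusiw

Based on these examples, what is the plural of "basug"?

"basug" has 2 vowels. The stems with 2 vowels (kekuw → kekuwesh, sowuw → sowuwesh, selig → seligesh) add -esh.
So basug → basugesh.

basugesh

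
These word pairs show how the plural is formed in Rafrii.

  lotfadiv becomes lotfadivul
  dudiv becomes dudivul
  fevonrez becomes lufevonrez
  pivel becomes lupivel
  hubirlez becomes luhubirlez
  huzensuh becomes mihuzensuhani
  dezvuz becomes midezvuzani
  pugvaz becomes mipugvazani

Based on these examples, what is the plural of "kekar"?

"kekar" has last vowel 'a'. The one such stem in the data (pugvaz → mipugvazani) adds mi- … -ani around the stem, so the same rule applies.
The other patterns: stems whose last vowel is 'i' add -ul; stems whose last vowel is 'e' add the prefix lu-.
So kekar → mikekarani.

mikekarani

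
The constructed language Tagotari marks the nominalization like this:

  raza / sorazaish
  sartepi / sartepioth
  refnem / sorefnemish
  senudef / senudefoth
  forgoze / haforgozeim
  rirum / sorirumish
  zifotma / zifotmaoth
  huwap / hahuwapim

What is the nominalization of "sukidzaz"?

sukidzazoth

"sukidzaz" begins with s-. The stems beginning with s- (sartepi → sartepioth, senudef → senudefoth) add -oth.
So sukidzaz → sukidzazoth.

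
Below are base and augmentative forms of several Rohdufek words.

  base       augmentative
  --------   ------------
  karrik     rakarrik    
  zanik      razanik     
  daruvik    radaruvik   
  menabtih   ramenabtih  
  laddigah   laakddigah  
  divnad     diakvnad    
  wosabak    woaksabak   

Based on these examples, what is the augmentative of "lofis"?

menabtih and laddigah both end in -h yet inflect differently (ramenabtih, laakddigah), so the final letter is not what conditions the rule; the last vowel is.
"lofis" has last vowel 'i'. The stems whose last vowel is 'i' (karrik → rakarrik, zanik → razanik, daruvik → radaruvik) add the prefix ra-.
The other pattern: stems whose last vowel is 'a' insert -ak- after the first vowel.
So lofis → ralofis.

ralofis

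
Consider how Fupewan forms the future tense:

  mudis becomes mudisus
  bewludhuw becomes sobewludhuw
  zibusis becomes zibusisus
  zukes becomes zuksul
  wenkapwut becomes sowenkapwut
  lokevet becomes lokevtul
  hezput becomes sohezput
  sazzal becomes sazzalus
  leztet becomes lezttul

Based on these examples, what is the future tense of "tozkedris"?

"tozkedris" has last vowel 'i'. The stems whose last vowel is 'i' (mudis → mudisus, zibusis → zibusisus) add -us.
The other patterns: stems whose last vowel is 'e' delete the last vowel and add -ul; stems whose last vowel is 'u' add the prefix so-.
So tozkedris → tozkedrisus.

tozkedrisus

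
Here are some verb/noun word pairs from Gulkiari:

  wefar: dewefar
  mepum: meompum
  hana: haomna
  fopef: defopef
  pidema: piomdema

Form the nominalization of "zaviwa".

hana and wefar both have last vowel 'a' yet inflect differently (haomna, dewefar), so the last vowel is not what conditions the rule; the final letter is.
"zaviwa" ends in -a. The stems ending in -a (hana → haomna, pidema → piomdema) insert -om- after the first vowel.
The other pattern: stems ending in -f or -r add the prefix de-.
So zaviwa → zaomviwa.

zaomviwa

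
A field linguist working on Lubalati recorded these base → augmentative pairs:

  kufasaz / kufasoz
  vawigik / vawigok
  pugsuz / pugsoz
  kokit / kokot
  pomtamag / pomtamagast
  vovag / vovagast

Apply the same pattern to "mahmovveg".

mahmovvegast

"mahmovveg" ends in -g. The stems ending in -g (pomtamag → pomtamagast, vovag → vovagast) add -ast.
So mahmovveg → mahmovvegast.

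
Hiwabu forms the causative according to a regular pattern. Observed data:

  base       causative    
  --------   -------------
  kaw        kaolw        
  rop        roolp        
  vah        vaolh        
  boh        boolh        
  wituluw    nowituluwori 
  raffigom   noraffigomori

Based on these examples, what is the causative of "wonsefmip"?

"wonsefmip" has 3 vowels. The stems with 3 vowels (wituluw → nowituluwori, raffigom → noraffigomori) add no- … -ori around the stem.
The other pattern: stems with 1 vowel insert -ol- after the first vowel.
So wonsefmip → nowonsefmipori.

nowonsefmipori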